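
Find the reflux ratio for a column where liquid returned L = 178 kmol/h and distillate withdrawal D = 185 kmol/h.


Reflux ratio definition: R = L / D (liquid returned / distillate withdrawn)
L = 178 kmol/h, D = 185 kmol/h
R = 178 / 185 = 0.9622

0.9622


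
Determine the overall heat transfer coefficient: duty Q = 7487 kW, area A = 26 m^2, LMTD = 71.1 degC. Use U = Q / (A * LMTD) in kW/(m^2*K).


From Q = U*A*LMTD, U = Q / (A * LMTD)
U = 7487 / (26 * 71.1) = 7487 / 1848.6 = 4.050

4.050 kW/(m^2*K)


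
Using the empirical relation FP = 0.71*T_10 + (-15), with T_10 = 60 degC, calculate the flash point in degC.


FP = 0.71 * 60 + (-15) = 27.6

27.6 degC


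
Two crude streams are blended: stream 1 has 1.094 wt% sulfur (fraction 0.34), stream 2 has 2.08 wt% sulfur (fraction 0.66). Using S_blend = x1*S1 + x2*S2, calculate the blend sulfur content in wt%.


Linear sulfur blending: S_blend = x1*S1 + x2*S2
Contribution 1: 0.34 * 1.094 = 0.37196 wt%
Contribution 2: 0.66 * 2.08 = 1.3728 wt%
S_blend = 0.37196 + 1.3728 = 1.74476

1.74476 wt%


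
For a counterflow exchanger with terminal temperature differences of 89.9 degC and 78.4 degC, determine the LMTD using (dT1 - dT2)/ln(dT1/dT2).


LMTD = (dT1 - dT2) / ln(dT1/dT2)
= (89.9 - 78.4) / ln(89.9 / 78.4) = 11.5 / 0.136874 = 84.02

84.02 degC


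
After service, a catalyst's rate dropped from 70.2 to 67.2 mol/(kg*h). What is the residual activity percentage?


Activity (%) = (rate_used / rate_fresh) * 100
rate_used = 67.2, rate_fresh = 70.2
= (67.2 / 70.2) * 100
= 0.9573 * 100 = 95.73

95.73 %


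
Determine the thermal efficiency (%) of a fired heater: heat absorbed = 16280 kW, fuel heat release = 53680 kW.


Furnace efficiency = Q_absorbed / Q_fuel * 100
= 16280 / 53680 * 100 = 30.33

30.33 %


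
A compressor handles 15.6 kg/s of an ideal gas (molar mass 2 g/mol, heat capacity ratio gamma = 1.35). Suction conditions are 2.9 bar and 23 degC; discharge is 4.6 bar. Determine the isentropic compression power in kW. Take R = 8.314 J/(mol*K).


Isentropic work: W = m*(gamma/(gamma-1))*(R*T1/MW)*((P2/P1)^((gamma-1)/gamma) - 1)
T1 = 23 + 273.15 = 296.15 K
Pressure ratio = 4.6 / 2.9 = 1.58621
Exponent = (1.35 - 1)/1.35 = 0.259259
(P2/P1)^exp - 1 = 1.58621^0.259259 - 1 = 0.127056
W = 15.6 * 1.35 / 0.35 * 8.314 * 296.15 / 2 * 0.127056 = 9412

9412 kW


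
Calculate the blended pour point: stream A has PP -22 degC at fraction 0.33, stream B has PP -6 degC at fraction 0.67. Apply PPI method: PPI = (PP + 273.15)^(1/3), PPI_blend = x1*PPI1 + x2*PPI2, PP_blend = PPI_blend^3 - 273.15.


PPI_1 = (-22 + 273.15)^(1/3) = 6.30925
PPI_2 = (-6 + 273.15)^(1/3) = 6.440482
PPI_blend = 0.33 * 6.30925 + 0.67 * 6.440482 = 6.397175
PP_blend = 6.397175^3 - 273.15 = 261.797 - 273.15 = -11.35

-11.35 degC


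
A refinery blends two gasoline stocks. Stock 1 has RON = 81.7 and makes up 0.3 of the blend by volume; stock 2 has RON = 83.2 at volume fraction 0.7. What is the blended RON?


Linear blending: RON_blend = sum(vi * RONi)
Contribution 1: 0.3 * 81.7 = 24.51
Contribution 2: 0.7 * 83.2 = 58.24
RON_blend = 24.51 + 58.24 = 82.75

82.75


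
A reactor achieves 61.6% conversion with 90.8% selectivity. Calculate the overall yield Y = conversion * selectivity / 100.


Overall yield = conversion (%) * selectivity (%) / 100
Conversion = 61.6%, Selectivity = 90.8%
Y = 61.6 * 90.8 / 100
= 55.9328 %

55.9328 %


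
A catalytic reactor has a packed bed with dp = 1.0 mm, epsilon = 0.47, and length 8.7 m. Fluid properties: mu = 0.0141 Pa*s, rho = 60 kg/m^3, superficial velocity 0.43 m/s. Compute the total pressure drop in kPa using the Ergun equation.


dp = 1.0 mm = 0.001 m
Viscous term = 150*0.0141*0.43*(1-0.47)^2 / (0.001^2*0.47^3) = 2460580
Inertial term = 1.75*60*0.43^2*(1-0.47) / (0.001*0.47^3) = 99108
dP/L = 2460580 + 99108 = 2559690 Pa/m
dP = 2559690 * 8.7 / 1000 = 22270 kPa

22270 kPa


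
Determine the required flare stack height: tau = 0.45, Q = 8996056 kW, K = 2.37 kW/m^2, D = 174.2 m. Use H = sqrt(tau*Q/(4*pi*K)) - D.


tau*Q/(4*pi*K) = 0.45 * 8996056 / (4 * pi * 2.37) = 135927
sqrt(135927) = 368.683
H = 368.683 - 174.2 = 194.5

194.5 m


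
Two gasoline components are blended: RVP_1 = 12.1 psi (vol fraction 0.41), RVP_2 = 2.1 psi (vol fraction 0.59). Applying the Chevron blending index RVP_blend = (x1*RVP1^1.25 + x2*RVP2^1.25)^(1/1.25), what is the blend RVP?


Chevron index: RVP_blend = (sum xi*RVPi^1.25)^(1/1.25)
RVP^1.25 terms: 0.41 * 12.1^1.25 + 0.59 * 2.1^1.25 = 10.7441
RVP_blend = 10.7441^(1/1.25) = 6.682

6.682 psi


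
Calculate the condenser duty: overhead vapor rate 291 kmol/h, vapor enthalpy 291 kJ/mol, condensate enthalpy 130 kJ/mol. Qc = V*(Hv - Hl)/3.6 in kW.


Qc = 291 * (291 - 130) / 3.6 = 291 * 161 / 3.6 = 13010

13010 kW


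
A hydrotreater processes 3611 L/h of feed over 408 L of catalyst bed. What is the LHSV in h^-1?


LHSV = volumetric feed rate / catalyst volume
= 3611 L/h / 408 L
= 8.850 h^-1

8.850 h^-1


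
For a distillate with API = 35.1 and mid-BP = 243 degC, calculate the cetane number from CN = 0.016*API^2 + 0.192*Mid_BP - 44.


CN = 0.016 * 35.1^2 + 0.192 * 243 - 44
CN = 19.71216 + 46.656 - 44 = 22.36816

22.36816


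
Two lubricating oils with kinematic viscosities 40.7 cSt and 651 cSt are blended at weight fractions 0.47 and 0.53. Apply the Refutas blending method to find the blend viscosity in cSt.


Refutas method: VBN_i = 14.534*ln(ln(visc_i + 0.8)) + 10.975, blended linearly by mass fraction; since VBN is linear in VBI_i = ln(ln(visc_i + 0.8)) and the fractions sum to 1, blend VBI directly: visc = exp(exp(VBI_blend)) - 0.8
VBI_1 = ln(ln(40.7 + 0.8)) = 1.31525
VBI_2 = ln(ln(651 + 0.8)) = 1.86868
VBI_blend = 0.47 * 1.31525 + 0.53 * 1.86868 = 1.60857
visc_blend = exp(exp(1.60857)) - 0.8 = 147.0

147.0 cSt


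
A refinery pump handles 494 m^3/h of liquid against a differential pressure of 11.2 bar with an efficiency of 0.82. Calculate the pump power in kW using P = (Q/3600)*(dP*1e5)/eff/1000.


Q = 494 / 3600 = 0.137222 m^3/s
P = 0.137222 * (11.2 * 1e5) / 0.82 / 1000 = 187.4

187.4 kW


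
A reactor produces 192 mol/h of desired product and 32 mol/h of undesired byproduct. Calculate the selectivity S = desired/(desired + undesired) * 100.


Selectivity = desired / (desired + undesired) * 100
Total products = 192 + 32 = 224 mol/h
S = 192 / 224 * 100
= 0.8571 * 100
= 85.71 %

85.71 %


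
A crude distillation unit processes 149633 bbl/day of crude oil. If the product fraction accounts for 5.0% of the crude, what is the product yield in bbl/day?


Crude throughput = 149633 bbl/day
Fraction yield = 5.0%
yield = throughput * fraction / 100
yield = 149633 * 5.0 / 100 = 7481.65

7481.65 bbl/day


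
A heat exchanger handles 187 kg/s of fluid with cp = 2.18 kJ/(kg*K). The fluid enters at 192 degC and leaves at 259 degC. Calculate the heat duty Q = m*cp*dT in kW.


Q = m_dot * cp * delta_T
delta_T = 259 - 192 = 67 K
Q = 187 * 2.18 * 67
= 407.66 * 67
= 27313.22 kW

27313.22 kW


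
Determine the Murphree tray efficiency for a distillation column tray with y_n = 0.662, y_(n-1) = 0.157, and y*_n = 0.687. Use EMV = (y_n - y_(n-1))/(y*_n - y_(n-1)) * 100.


Murphree vapor efficiency: EMV = (y_n - y_(n-1)) / (y*_n - y_(n-1)) * 100
EMV = (0.662 - 0.157) / (0.687 - 0.157) * 100 = 0.505 / 0.53 * 100 = 95.28

95.28 %


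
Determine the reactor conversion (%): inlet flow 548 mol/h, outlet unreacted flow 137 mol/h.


X = (F_in - F_out) / F_in * 100
Moles reacted = 548 - 137 = 411
X = 411 / 548 * 100
= 0.7500 * 100
= 75.00 %

75.00 %


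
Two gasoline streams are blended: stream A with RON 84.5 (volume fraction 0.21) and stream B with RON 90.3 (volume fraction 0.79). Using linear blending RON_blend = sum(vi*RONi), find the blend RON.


Linear blending: RON_blend = sum(vi * RONi)
Contribution 1: 0.21 * 84.5 = 17.745
Contribution 2: 0.79 * 90.3 = 71.337
RON_blend = 17.745 + 71.337 = 89.082

89.082


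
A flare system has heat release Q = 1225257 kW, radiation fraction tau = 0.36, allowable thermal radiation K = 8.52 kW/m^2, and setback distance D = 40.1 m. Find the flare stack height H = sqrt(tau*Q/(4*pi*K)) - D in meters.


tau*Q/(4*pi*K) = 0.36 * 1225257 / (4 * pi * 8.52) = 4119.84
sqrt(4119.84) = 64.186
H = 64.186 - 40.1 = 24.09

24.09 m


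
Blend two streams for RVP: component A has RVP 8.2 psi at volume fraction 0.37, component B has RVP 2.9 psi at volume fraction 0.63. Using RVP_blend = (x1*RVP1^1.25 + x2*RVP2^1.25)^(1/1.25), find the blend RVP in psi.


Chevron index: RVP_blend = (sum xi*RVPi^1.25)^(1/1.25)
RVP^1.25 terms: 0.37 * 8.2^1.25 + 0.63 * 2.9^1.25 = 7.51833
RVP_blend = 7.51833^(1/1.25) = 5.022

5.022 psi


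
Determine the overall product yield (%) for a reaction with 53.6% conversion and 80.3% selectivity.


Overall yield = conversion (%) * selectivity (%) / 100
Conversion = 53.6%, Selectivity = 80.3%
Y = 53.6 * 80.3 / 100
= 43.0408 %

43.0408 %


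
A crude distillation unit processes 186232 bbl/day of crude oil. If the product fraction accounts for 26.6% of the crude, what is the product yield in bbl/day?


Crude throughput = 186232 bbl/day
Fraction yield = 26.6%
yield = throughput * fraction / 100
yield = 186232 * 26.6 / 100 = 49537.712

49537.712 bbl/day


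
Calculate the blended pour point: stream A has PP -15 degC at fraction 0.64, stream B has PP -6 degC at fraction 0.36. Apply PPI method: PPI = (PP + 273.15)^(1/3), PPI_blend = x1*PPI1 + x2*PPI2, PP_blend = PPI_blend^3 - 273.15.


PPI_1 = (-15 + 273.15)^(1/3) = 6.36733
PPI_2 = (-6 + 273.15)^(1/3) = 6.440482
PPI_blend = 0.64 * 6.36733 + 0.36 * 6.440482 = 6.393665
PP_blend = 6.393665^3 - 273.15 = 261.3663 - 273.15 = -11.78

-11.78 degC


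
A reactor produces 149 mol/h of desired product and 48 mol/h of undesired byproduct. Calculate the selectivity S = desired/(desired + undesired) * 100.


Selectivity = desired / (desired + undesired) * 100
Total products = 149 + 48 = 197 mol/h
S = 149 / 197 * 100
= 0.7563 * 100
= 75.63 %

75.63 %


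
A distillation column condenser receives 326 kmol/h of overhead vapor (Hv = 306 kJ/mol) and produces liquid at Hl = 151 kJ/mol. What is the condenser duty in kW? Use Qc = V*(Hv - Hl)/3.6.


Qc = 326 * (306 - 151) / 3.6 = 326 * 155 / 3.6 = 14040

14040 kW


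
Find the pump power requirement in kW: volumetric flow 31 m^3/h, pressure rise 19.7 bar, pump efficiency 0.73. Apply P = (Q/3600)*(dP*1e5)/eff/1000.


Q = 31 / 3600 = 0.00861111 m^3/s
P = 0.00861111 * (19.7 * 1e5) / 0.73 / 1000 = 23.24

23.24 kW


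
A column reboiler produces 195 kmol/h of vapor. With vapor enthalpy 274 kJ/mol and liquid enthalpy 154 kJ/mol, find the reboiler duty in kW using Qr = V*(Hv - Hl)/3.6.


Qr = 195 * (274 - 154) / 3.6 = 195 * 120 / 3.6 = 6500

6500 kW


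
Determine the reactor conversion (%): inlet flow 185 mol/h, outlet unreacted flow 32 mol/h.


X = (F_in - F_out) / F_in * 100
Moles reacted = 185 - 32 = 153
X = 153 / 185 * 100
= 0.8270 * 100
= 82.70 %

82.70 %


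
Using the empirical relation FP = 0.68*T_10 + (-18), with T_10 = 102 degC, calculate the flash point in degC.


FP = 0.68 * 102 + (-18) = 51.36

51.36 degC


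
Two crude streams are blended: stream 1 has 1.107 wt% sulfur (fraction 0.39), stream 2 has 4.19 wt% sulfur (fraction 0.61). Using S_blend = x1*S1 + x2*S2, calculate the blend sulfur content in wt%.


Linear sulfur blending: S_blend = x1*S1 + x2*S2
Contribution 1: 0.39 * 1.107 = 0.43173 wt%
Contribution 2: 0.61 * 4.19 = 2.5559 wt%
S_blend = 0.43173 + 2.5559 = 2.98763

2.98763 wt%


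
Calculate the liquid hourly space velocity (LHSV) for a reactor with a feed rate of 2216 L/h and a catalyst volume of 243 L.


LHSV = volumetric feed rate / catalyst volume
= 2216 L/h / 243 L
= 9.119 h^-1

9.119 h^-1


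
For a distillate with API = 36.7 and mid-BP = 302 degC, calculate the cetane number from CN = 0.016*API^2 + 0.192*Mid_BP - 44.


CN = 0.016 * 36.7^2 + 0.192 * 302 - 44
CN = 21.55024 + 57.984 - 44 = 35.53424

35.53424


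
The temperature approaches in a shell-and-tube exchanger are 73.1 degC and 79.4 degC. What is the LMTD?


LMTD = (dT1 - dT2) / ln(dT1/dT2)
= (73.1 - 79.4) / ln(73.1 / 79.4) = -6.3 / -0.08267 = 76.21

76.21 degC


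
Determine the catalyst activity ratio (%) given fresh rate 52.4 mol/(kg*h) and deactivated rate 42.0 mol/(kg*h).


Activity (%) = (rate_used / rate_fresh) * 100
rate_used = 42.0, rate_fresh = 52.4
= (42.0 / 52.4) * 100
= 0.8015 * 100 = 80.15

80.15 %


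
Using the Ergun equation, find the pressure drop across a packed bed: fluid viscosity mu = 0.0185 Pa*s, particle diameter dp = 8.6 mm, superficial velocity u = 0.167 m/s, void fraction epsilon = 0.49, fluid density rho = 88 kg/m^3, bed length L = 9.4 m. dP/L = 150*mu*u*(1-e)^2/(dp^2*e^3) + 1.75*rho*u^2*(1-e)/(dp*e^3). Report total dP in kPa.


dp = 8.6 mm = 0.0086 m
Viscous term = 150*0.0185*0.167*(1-0.49)^2 / (0.0086^2*0.49^3) = 13852.7
Inertial term = 1.75*88*0.167^2*(1-0.49) / (0.0086*0.49^3) = 2164.9
dP/L = 13852.7 + 2164.9 = 16017.6 Pa/m
dP = 16017.6 * 9.4 / 1000 = 150.6 kPa

150.6 kPa


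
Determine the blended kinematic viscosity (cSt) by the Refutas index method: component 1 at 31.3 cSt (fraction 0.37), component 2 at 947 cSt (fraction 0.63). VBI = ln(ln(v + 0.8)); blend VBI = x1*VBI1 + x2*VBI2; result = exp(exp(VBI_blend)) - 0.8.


Refutas method: VBN_i = 14.534*ln(ln(visc_i + 0.8)) + 10.975, blended linearly by mass fraction; since VBN is linear in VBI_i = ln(ln(visc_i + 0.8)) and the fractions sum to 1, blend VBI directly: visc = exp(exp(VBI_blend)) - 0.8
VBI_1 = ln(ln(31.3 + 0.8)) = 1.24382
VBI_2 = ln(ln(947 + 0.8)) = 1.92485
VBI_blend = 0.37 * 1.24382 + 0.63 * 1.92485 = 1.67287
visc_blend = exp(exp(1.67287)) - 0.8 = 205.1

205.1 cSt


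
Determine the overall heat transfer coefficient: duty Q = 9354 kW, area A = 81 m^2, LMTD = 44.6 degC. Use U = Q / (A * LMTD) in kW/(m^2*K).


From Q = U*A*LMTD, U = Q / (A * LMTD)
U = 9354 / (81 * 44.6) = 9354 / 3612.6 = 2.589

2.589 kW/(m^2*K)


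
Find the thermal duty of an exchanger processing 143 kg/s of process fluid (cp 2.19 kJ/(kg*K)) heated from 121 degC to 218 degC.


Q = m_dot * cp * delta_T
delta_T = 218 - 121 = 97 K
Q = 143 * 2.19 * 97
= 313.17 * 97
= 30377.49 kW

30377.49 kW


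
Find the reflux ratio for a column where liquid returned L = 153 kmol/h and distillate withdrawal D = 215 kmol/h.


Reflux ratio definition: R = L / D (liquid returned / distillate withdrawn)
L = 153 kmol/h, D = 215 kmol/h
R = 153 / 215 = 0.7116

0.7116


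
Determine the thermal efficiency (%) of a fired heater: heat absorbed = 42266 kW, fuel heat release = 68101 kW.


Furnace efficiency = Q_absorbed / Q_fuel * 100
= 42266 / 68101 * 100 = 62.06

62.06 %


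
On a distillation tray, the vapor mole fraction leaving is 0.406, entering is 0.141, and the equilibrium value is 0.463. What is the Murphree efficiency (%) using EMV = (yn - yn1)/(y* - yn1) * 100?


Murphree vapor efficiency: EMV = (y_n - y_(n-1)) / (y*_n - y_(n-1)) * 100
EMV = (0.406 - 0.141) / (0.463 - 0.141) * 100 = 0.265 / 0.322 * 100 = 82.30

82.30 %


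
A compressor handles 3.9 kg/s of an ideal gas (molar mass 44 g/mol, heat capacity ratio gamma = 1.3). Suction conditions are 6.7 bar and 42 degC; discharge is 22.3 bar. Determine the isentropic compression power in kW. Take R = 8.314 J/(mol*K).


Isentropic work: W = m*(gamma/(gamma-1))*(R*T1/MW)*((P2/P1)^((gamma-1)/gamma) - 1)
T1 = 42 + 273.15 = 315.15 K
Pressure ratio = 22.3 / 6.7 = 3.32836
Exponent = (1.3 - 1)/1.3 = 0.230769
(P2/P1)^exp - 1 = 3.32836^0.230769 - 1 = 0.31982
W = 3.9 * 1.3 / 0.3 * 8.314 * 315.15 / 44 * 0.31982 = 321.9

321.9 kW


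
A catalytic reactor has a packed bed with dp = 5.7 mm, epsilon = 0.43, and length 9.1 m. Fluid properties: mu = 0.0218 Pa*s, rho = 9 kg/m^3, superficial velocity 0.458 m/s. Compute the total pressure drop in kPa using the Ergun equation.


dp = 5.7 mm = 0.0057 m
Viscous term = 150*0.0218*0.458*(1-0.43)^2 / (0.0057^2*0.43^3) = 188368
Inertial term = 1.75*9*0.458^2*(1-0.43) / (0.0057*0.43^3) = 4155.34
dP/L = 188368 + 4155.34 = 192523 Pa/m
dP = 192523 * 9.1 / 1000 = 1752 kPa

1752 kPa


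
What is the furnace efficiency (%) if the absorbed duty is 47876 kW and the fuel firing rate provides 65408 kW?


Furnace efficiency = Q_absorbed / Q_fuel * 100
= 47876 / 65408 * 100 = 73.20

73.20 %


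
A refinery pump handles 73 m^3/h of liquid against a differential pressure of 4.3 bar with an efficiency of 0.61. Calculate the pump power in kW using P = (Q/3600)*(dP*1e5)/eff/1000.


Q = 73 / 3600 = 0.0202778 m^3/s
P = 0.0202778 * (4.3 * 1e5) / 0.61 / 1000 = 14.29

14.29 kW


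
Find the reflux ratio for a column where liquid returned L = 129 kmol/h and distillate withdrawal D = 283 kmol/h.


Reflux ratio definition: R = L / D (liquid returned / distillate withdrawn)
L = 129 kmol/h, D = 283 kmol/h
R = 129 / 283 = 0.4558

0.4558


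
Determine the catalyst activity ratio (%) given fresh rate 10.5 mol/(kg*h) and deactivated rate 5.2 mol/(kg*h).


Activity (%) = (rate_used / rate_fresh) * 100
rate_used = 5.2, rate_fresh = 10.5
= (5.2 / 10.5) * 100
= 0.4952 * 100 = 49.52

49.52 %


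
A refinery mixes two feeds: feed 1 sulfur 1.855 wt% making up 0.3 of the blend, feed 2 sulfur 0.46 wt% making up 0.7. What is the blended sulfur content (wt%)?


Linear sulfur blending: S_blend = x1*S1 + x2*S2
Contribution 1: 0.3 * 1.855 = 0.5565 wt%
Contribution 2: 0.7 * 0.46 = 0.322 wt%
S_blend = 0.5565 + 0.322 = 0.8785

0.8785 wt%


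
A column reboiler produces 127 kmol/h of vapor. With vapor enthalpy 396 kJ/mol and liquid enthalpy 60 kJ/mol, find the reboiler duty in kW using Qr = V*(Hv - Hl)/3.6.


Qr = 127 * (396 - 60) / 3.6 = 127 * 336 / 3.6 = 11850

11850 kW


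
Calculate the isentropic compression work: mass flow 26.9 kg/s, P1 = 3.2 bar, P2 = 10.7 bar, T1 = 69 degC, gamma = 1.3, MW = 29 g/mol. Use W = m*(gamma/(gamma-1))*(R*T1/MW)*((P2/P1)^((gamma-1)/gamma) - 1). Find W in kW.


Isentropic work: W = m*(gamma/(gamma-1))*(R*T1/MW)*((P2/P1)^((gamma-1)/gamma) - 1)
T1 = 69 + 273.15 = 342.15 K
Pressure ratio = 10.7 / 3.2 = 3.34375
Exponent = (1.3 - 1)/1.3 = 0.230769
(P2/P1)^exp - 1 = 3.34375^0.230769 - 1 = 0.321225
W = 26.9 * 1.3 / 0.3 * 8.314 * 342.15 / 29 * 0.321225 = 3673

3673 kW


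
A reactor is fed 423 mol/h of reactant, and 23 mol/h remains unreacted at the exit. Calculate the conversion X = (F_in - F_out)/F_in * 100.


X = (F_in - F_out) / F_in * 100
Moles reacted = 423 - 23 = 400
X = 400 / 423 * 100
= 0.9456 * 100
= 94.56 %

94.56 %


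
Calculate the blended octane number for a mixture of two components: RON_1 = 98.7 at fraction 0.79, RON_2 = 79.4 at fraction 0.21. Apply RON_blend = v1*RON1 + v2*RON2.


Linear blending: RON_blend = sum(vi * RONi)
Contribution 1: 0.79 * 98.7 = 77.973
Contribution 2: 0.21 * 79.4 = 16.674
RON_blend = 77.973 + 16.674 = 94.647

94.647


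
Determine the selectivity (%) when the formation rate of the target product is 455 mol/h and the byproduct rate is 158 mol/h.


Selectivity = desired / (desired + undesired) * 100
Total products = 455 + 158 = 613 mol/h
S = 455 / 613 * 100
= 0.7423 * 100
= 74.23 %

74.23 %


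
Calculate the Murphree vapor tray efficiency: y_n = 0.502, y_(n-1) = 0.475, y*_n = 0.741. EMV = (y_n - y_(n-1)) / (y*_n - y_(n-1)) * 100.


Murphree vapor efficiency: EMV = (y_n - y_(n-1)) / (y*_n - y_(n-1)) * 100
EMV = (0.502 - 0.475) / (0.741 - 0.475) * 100 = 0.027 / 0.266 * 100 = 10.15

10.15 %


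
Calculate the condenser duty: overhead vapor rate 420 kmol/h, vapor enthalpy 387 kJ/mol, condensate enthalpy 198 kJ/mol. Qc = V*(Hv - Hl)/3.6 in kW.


Qc = 420 * (387 - 198) / 3.6 = 420 * 189 / 3.6 = 22050

22050 kW


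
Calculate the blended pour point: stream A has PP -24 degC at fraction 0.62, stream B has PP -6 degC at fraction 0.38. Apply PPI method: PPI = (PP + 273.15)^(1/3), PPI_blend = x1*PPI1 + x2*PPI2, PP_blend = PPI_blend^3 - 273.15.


PPI_1 = (-24 + 273.15)^(1/3) = 6.292458
PPI_2 = (-6 + 273.15)^(1/3) = 6.440482
PPI_blend = 0.62 * 6.292458 + 0.38 * 6.440482 = 6.348707
PP_blend = 6.348707^3 - 273.15 = 255.8915 - 273.15 = -17.26

-17.26 degC


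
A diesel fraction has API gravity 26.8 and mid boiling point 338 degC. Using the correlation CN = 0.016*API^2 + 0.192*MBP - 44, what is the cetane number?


CN = 0.016 * 26.8^2 + 0.192 * 338 - 44
CN = 11.49184 + 64.896 - 44 = 32.38784

32.38784


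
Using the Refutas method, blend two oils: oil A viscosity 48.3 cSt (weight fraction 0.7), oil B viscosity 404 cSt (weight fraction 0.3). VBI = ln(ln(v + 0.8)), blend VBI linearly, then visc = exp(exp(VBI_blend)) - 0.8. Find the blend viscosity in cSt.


Refutas method: VBN_i = 14.534*ln(ln(visc_i + 0.8)) + 10.975, blended linearly by mass fraction; since VBN is linear in VBI_i = ln(ln(visc_i + 0.8)) and the fractions sum to 1, blend VBI directly: visc = exp(exp(VBI_blend)) - 0.8
VBI_1 = ln(ln(48.3 + 0.8)) = 1.3594
VBI_2 = ln(ln(404 + 0.8)) = 1.79232
VBI_blend = 0.7 * 1.3594 + 0.3 * 1.79232 = 1.48928
visc_blend = exp(exp(1.48928)) - 0.8 = 83.46

83.46 cSt


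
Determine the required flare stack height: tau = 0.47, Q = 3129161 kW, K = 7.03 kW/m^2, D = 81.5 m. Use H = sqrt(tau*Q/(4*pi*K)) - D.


tau*Q/(4*pi*K) = 0.47 * 3129161 / (4 * pi * 7.03) = 16647.9
sqrt(16647.9) = 129.027
H = 129.027 - 81.5 = 47.53

47.53 m


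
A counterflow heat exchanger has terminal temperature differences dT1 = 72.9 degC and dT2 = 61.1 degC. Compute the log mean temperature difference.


LMTD = (dT1 - dT2) / ln(dT1/dT2)
= (72.9 - 61.1) / ln(72.9 / 61.1) = 11.8 / 0.176577 = 66.83

66.83 degC


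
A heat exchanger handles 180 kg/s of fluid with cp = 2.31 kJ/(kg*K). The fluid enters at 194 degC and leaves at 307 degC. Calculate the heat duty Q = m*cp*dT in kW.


Q = m_dot * cp * delta_T
delta_T = 307 - 194 = 113 K
Q = 180 * 2.31 * 113
= 415.8 * 113
= 46985.4 kW

46985.4 kW


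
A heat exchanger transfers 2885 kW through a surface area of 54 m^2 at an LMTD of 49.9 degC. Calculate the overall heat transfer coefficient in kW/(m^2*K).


From Q = U*A*LMTD, U = Q / (A * LMTD)
U = 2885 / (54 * 49.9) = 2885 / 2694.6 = 1.071

1.071 kW/(m^2*K)


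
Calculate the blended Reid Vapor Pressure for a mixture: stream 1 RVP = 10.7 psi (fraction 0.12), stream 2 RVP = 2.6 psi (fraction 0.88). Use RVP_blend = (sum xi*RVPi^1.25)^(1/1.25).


Chevron index: RVP_blend = (sum xi*RVPi^1.25)^(1/1.25)
RVP^1.25 terms: 0.12 * 10.7^1.25 + 0.88 * 2.6^1.25 = 5.22762
RVP_blend = 5.22762^(1/1.25) = 3.755

3.755 psi


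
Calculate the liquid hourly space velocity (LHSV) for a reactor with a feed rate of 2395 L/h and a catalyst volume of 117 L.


LHSV = volumetric feed rate / catalyst volume
= 2395 L/h / 117 L
= 20.47 h^-1

20.47 h^-1


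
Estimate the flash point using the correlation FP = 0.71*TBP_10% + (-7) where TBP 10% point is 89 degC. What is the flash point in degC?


FP = 0.71 * 89 + (-7) = 56.19

56.19 degC


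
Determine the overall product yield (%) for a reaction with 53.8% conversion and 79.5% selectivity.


Overall yield = conversion (%) * selectivity (%) / 100
Conversion = 53.8%, Selectivity = 79.5%
Y = 53.8 * 79.5 / 100
= 42.771 %

42.771 %


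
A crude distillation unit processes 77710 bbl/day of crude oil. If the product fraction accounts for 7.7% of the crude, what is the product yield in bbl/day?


Crude throughput = 77710 bbl/day
Fraction yield = 7.7%
yield = throughput * fraction / 100
yield = 77710 * 7.7 / 100 = 5983.67

5983.67 bbl/day


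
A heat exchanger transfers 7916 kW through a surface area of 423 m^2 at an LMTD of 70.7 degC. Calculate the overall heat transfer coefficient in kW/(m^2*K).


From Q = U*A*LMTD, U = Q / (A * LMTD)
U = 7916 / (423 * 70.7) = 7916 / 29906.1 = 0.2647

0.2647 kW/(m^2*K)


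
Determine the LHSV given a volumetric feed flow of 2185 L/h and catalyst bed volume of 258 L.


LHSV = volumetric feed rate / catalyst volume
= 2185 L/h / 258 L
= 8.469 h^-1

8.469 h^-1


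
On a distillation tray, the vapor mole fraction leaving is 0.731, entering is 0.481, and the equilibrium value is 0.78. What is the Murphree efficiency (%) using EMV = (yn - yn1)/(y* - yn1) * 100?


Murphree vapor efficiency: EMV = (y_n - y_(n-1)) / (y*_n - y_(n-1)) * 100
EMV = (0.731 - 0.481) / (0.78 - 0.481) * 100 = 0.25 / 0.299 * 100 = 83.61

83.61 %


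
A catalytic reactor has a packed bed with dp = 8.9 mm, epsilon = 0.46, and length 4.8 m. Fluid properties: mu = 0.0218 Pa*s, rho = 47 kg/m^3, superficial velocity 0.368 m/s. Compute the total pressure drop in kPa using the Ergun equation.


dp = 8.9 mm = 0.0089 m
Viscous term = 150*0.0218*0.368*(1-0.46)^2 / (0.0089^2*0.46^3) = 45512.4
Inertial term = 1.75*47*0.368^2*(1-0.46) / (0.0089*0.46^3) = 6943.23
dP/L = 45512.4 + 6943.23 = 52455.6 Pa/m
dP = 52455.6 * 4.8 / 1000 = 251.8 kPa

251.8 kPa


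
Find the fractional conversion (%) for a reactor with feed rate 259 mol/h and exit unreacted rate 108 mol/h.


X = (F_in - F_out) / F_in * 100
Moles reacted = 259 - 108 = 151
X = 151 / 259 * 100
= 0.5830 * 100
= 58.30 %

58.30 %


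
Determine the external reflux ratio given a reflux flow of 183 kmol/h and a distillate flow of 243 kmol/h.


Reflux ratio definition: R = L / D (liquid returned / distillate withdrawn)
L = 183 kmol/h, D = 243 kmol/h
R = 183 / 243 = 0.7531

0.7531


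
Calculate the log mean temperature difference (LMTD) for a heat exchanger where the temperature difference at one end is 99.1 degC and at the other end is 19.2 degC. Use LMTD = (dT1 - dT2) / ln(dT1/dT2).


LMTD = (dT1 - dT2) / ln(dT1/dT2)
= (99.1 - 19.2) / ln(99.1 / 19.2) = 79.9 / 1.64122 = 48.68

48.68 degC


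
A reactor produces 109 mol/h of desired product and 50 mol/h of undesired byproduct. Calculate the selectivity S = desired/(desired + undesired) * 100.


Selectivity = desired / (desired + undesired) * 100
Total products = 109 + 50 = 159 mol/h
S = 109 / 159 * 100
= 0.6855 * 100
= 68.55 %

68.55 %


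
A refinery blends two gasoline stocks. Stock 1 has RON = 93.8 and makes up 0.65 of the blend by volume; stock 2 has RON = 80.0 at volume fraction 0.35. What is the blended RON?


Linear blending: RON_blend = sum(vi * RONi)
Contribution 1: 0.65 * 93.8 = 60.97
Contribution 2: 0.35 * 80.0 = 28
RON_blend = 60.97 + 28 = 88.97

88.97


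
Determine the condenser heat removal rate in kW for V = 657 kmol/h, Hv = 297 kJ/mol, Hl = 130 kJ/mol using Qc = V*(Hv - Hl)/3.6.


Qc = 657 * (297 - 130) / 3.6 = 657 * 167 / 3.6 = 30480

30480 kW


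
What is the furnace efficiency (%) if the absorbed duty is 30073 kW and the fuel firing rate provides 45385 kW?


Furnace efficiency = Q_absorbed / Q_fuel * 100
= 30073 / 45385 * 100 = 66.26

66.26 %


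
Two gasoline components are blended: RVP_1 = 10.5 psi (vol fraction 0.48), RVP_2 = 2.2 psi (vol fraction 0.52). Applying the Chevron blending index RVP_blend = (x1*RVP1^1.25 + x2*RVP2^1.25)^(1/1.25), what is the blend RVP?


Chevron index: RVP_blend = (sum xi*RVPi^1.25)^(1/1.25)
RVP^1.25 terms: 0.48 * 10.5^1.25 + 0.52 * 2.2^1.25 = 10.4658
RVP_blend = 10.4658^(1/1.25) = 6.544

6.544 psi


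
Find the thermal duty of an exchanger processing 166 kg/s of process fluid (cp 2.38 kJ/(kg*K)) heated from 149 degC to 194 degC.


Q = m_dot * cp * delta_T
delta_T = 194 - 149 = 45 K
Q = 166 * 2.38 * 45
= 395.08 * 45
= 17778.6 kW

17778.6 kW


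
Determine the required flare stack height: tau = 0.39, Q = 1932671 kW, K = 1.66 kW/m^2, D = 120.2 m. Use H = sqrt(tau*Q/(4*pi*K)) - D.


tau*Q/(4*pi*K) = 0.39 * 1932671 / (4 * pi * 1.66) = 36133
sqrt(36133) = 190.087
H = 190.087 - 120.2 = 69.89

69.89 m


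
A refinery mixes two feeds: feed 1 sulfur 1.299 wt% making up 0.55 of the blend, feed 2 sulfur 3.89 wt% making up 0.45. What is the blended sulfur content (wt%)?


Linear sulfur blending: S_blend = x1*S1 + x2*S2
Contribution 1: 0.55 * 1.299 = 0.71445 wt%
Contribution 2: 0.45 * 3.89 = 1.7505 wt%
S_blend = 0.71445 + 1.7505 = 2.46495

2.46495 wt%


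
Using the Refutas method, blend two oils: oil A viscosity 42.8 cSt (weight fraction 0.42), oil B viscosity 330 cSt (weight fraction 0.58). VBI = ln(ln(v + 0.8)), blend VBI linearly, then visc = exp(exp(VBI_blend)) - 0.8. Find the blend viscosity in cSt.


Refutas method: VBN_i = 14.534*ln(ln(visc_i + 0.8)) + 10.975, blended linearly by mass fraction; since VBN is linear in VBI_i = ln(ln(visc_i + 0.8)) and the fractions sum to 1, blend VBI directly: visc = exp(exp(VBI_blend)) - 0.8
VBI_1 = ln(ln(42.8 + 0.8)) = 1.32842
VBI_2 = ln(ln(330 + 0.8)) = 1.75812
VBI_blend = 0.42 * 1.32842 + 0.58 * 1.75812 = 1.57765
visc_blend = exp(exp(1.57765)) - 0.8 = 126.1

126.1 cSt


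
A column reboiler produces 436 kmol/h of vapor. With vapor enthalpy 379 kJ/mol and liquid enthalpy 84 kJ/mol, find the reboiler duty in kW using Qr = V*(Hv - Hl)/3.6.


Qr = 436 * (379 - 84) / 3.6 = 436 * 295 / 3.6 = 35730

35730 kW


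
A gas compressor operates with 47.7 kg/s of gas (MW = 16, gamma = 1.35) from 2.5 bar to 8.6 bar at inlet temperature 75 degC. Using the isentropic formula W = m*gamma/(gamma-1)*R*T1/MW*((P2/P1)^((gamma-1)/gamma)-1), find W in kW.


Isentropic work: W = m*(gamma/(gamma-1))*(R*T1/MW)*((P2/P1)^((gamma-1)/gamma) - 1)
T1 = 75 + 273.15 = 348.15 K
Pressure ratio = 8.6 / 2.5 = 3.44
Exponent = (1.35 - 1)/1.35 = 0.259259
(P2/P1)^exp - 1 = 3.44^0.259259 - 1 = 0.377551
W = 47.7 * 1.35 / 0.35 * 8.314 * 348.15 / 16 * 0.377551 = 12570

12570 kW


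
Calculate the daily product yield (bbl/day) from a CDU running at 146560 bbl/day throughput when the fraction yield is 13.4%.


Crude throughput = 146560 bbl/day
Fraction yield = 13.4%
yield = throughput * fraction / 100
yield = 146560 * 13.4 / 100 = 19639.04

19639.04 bbl/day


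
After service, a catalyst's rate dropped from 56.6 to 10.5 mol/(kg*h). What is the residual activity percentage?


Activity (%) = (rate_used / rate_fresh) * 100
rate_used = 10.5, rate_fresh = 56.6
= (10.5 / 56.6) * 100
= 0.1855 * 100 = 18.55

18.55 %


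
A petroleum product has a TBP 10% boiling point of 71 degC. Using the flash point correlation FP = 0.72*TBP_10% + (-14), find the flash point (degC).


FP = 0.72 * 71 + (-14) = 37.12

37.12 degC


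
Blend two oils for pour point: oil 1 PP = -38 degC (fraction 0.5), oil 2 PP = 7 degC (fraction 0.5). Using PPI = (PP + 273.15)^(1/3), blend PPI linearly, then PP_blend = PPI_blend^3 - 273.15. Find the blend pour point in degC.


PPI_1 = (-38 + 273.15)^(1/3) = 6.172318
PPI_2 = (7 + 273.15)^(1/3) = 6.543301
PPI_blend = 0.5 * 6.172318 + 0.5 * 6.543301 = 6.35781
PP_blend = 6.35781^3 - 273.15 = 256.9938 - 273.15 = -16.16

-16.16 degC


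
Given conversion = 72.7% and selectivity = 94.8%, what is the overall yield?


Overall yield = conversion (%) * selectivity (%) / 100
Conversion = 72.7%, Selectivity = 94.8%
Y = 72.7 * 94.8 / 100
= 68.9196 %

68.9196 %


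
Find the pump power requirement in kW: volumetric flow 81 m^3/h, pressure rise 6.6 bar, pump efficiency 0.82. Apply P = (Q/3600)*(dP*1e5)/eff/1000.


Q = 81 / 3600 = 0.0225 m^3/s
P = 0.0225 * (6.6 * 1e5) / 0.82 / 1000 = 18.11

18.11 kW


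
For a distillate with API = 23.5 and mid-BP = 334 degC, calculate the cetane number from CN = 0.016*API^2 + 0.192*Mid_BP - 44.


CN = 0.016 * 23.5^2 + 0.192 * 334 - 44
CN = 8.836 + 64.128 - 44 = 28.964

28.964


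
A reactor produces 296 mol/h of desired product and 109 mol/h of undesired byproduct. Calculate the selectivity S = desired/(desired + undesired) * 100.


Selectivity = desired / (desired + undesired) * 100
Total products = 296 + 109 = 405 mol/h
S = 296 / 405 * 100
= 0.7309 * 100
= 73.09 %

73.09 %


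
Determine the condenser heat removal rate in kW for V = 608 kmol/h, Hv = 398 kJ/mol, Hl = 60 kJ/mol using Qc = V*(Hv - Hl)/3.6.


Qc = 608 * (398 - 60) / 3.6 = 608 * 338 / 3.6 = 57080

57080 kW


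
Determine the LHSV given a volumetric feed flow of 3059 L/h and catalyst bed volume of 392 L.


LHSV = volumetric feed rate / catalyst volume
= 3059 L/h / 392 L
= 7.804 h^-1

7.804 h^-1


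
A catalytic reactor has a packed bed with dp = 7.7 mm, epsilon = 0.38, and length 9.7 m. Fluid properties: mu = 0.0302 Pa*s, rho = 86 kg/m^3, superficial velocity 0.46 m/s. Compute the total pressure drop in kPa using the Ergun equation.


dp = 7.7 mm = 0.0077 m
Viscous term = 150*0.0302*0.46*(1-0.38)^2 / (0.0077^2*0.38^3) = 246211
Inertial term = 1.75*86*0.46^2*(1-0.38) / (0.0077*0.38^3) = 46730.7
dP/L = 246211 + 46730.7 = 292942 Pa/m
dP = 292942 * 9.7 / 1000 = 2842 kPa

2842 kPa


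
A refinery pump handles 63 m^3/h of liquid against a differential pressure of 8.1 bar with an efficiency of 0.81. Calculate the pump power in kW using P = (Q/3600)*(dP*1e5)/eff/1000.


Q = 63 / 3600 = 0.0175 m^3/s
P = 0.0175 * (8.1 * 1e5) / 0.81 / 1000 = 17.50

17.50 kW


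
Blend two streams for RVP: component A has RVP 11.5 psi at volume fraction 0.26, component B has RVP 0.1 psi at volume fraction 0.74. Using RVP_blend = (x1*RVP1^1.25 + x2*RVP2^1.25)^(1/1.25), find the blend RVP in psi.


Chevron index: RVP_blend = (sum xi*RVPi^1.25)^(1/1.25)
RVP^1.25 terms: 0.26 * 11.5^1.25 + 0.74 * 0.1^1.25 = 5.54773
RVP_blend = 5.54773^(1/1.25) = 3.938

3.938 psi


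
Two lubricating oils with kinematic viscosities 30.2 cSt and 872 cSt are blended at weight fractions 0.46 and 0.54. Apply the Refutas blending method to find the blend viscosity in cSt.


Refutas method: VBN_i = 14.534*ln(ln(visc_i + 0.8)) + 10.975, blended linearly by mass fraction; since VBN is linear in VBI_i = ln(ln(visc_i + 0.8)) and the fractions sum to 1, blend VBI directly: visc = exp(exp(VBI_blend)) - 0.8
VBI_1 = ln(ln(30.2 + 0.8)) = 1.23372
VBI_2 = ln(ln(872 + 0.8)) = 1.91275
VBI_blend = 0.46 * 1.23372 + 0.54 * 1.91275 = 1.6004
visc_blend = exp(exp(1.6004)) - 0.8 = 141.1

141.1 cSt


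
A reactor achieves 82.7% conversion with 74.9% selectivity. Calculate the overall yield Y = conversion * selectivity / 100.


Overall yield = conversion (%) * selectivity (%) / 100
Conversion = 82.7%, Selectivity = 74.9%
Y = 82.7 * 74.9 / 100
= 61.9423 %

61.9423 %


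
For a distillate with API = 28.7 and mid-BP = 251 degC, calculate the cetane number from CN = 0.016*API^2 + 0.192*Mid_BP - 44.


CN = 0.016 * 28.7^2 + 0.192 * 251 - 44
CN = 13.17904 + 48.192 - 44 = 17.37104

17.37104


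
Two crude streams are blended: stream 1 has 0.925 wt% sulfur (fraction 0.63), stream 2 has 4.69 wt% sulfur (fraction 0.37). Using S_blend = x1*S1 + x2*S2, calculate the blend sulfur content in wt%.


Linear sulfur blending: S_blend = x1*S1 + x2*S2
Contribution 1: 0.63 * 0.925 = 0.58275 wt%
Contribution 2: 0.37 * 4.69 = 1.7353 wt%
S_blend = 0.58275 + 1.7353 = 2.31805

2.31805 wt%


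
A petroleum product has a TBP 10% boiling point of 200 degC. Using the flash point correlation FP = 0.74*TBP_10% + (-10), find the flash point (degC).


FP = 0.74 * 200 + (-10) = 138

138 degC


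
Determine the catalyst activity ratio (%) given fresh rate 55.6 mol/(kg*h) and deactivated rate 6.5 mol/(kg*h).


Activity (%) = (rate_used / rate_fresh) * 100
rate_used = 6.5, rate_fresh = 55.6
= (6.5 / 55.6) * 100
= 0.1169 * 100 = 11.69

11.69 %


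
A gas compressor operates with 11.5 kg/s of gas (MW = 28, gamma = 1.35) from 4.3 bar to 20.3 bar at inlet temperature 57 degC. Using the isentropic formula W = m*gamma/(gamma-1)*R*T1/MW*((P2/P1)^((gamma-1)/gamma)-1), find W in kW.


Isentropic work: W = m*(gamma/(gamma-1))*(R*T1/MW)*((P2/P1)^((gamma-1)/gamma) - 1)
T1 = 57 + 273.15 = 330.15 K
Pressure ratio = 20.3 / 4.3 = 4.72093
Exponent = (1.35 - 1)/1.35 = 0.259259
(P2/P1)^exp - 1 = 4.72093^0.259259 - 1 = 0.495367
W = 11.5 * 1.35 / 0.35 * 8.314 * 330.15 / 28 * 0.495367 = 2154

2154 kW


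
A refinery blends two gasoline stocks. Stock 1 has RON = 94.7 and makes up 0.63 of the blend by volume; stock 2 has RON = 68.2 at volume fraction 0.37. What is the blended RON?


Linear blending: RON_blend = sum(vi * RONi)
Contribution 1: 0.63 * 94.7 = 59.661
Contribution 2: 0.37 * 68.2 = 25.234
RON_blend = 59.661 + 25.234 = 84.895

84.895


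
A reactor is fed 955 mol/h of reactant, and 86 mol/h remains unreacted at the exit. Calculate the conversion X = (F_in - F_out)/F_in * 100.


X = (F_in - F_out) / F_in * 100
Moles reacted = 955 - 86 = 869
X = 869 / 955 * 100
= 0.9099 * 100
= 90.99 %

90.99 %


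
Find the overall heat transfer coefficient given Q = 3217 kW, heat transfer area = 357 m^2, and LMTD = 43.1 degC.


From Q = U*A*LMTD, U = Q / (A * LMTD)
U = 3217 / (357 * 43.1) = 3217 / 15386.7 = 0.2091

0.2091 kW/(m^2*K)


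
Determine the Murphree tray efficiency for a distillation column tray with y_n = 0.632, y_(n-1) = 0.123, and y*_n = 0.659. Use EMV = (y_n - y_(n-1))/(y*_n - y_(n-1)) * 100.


Murphree vapor efficiency: EMV = (y_n - y_(n-1)) / (y*_n - y_(n-1)) * 100
EMV = (0.632 - 0.123) / (0.659 - 0.123) * 100 = 0.509 / 0.536 * 100 = 94.96

94.96 %


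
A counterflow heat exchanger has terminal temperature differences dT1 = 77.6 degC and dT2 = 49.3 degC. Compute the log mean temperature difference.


LMTD = (dT1 - dT2) / ln(dT1/dT2)
= (77.6 - 49.3) / ln(77.6 / 49.3) = 28.3 / 0.453643 = 62.38

62.38 degC


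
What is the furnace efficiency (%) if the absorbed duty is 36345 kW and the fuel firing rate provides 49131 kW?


Furnace efficiency = Q_absorbed / Q_fuel * 100
= 36345 / 49131 * 100 = 73.98

73.98 %


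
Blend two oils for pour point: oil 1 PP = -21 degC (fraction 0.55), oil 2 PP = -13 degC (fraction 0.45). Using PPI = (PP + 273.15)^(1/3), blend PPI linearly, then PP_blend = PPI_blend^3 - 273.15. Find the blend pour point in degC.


PPI_1 = (-21 + 273.15)^(1/3) = 6.317613
PPI_2 = (-13 + 273.15)^(1/3) = 6.383731
PPI_blend = 0.55 * 6.317613 + 0.45 * 6.383731 = 6.347366
PP_blend = 6.347366^3 - 273.15 = 255.7294 - 273.15 = -17.42

-17.42 degC


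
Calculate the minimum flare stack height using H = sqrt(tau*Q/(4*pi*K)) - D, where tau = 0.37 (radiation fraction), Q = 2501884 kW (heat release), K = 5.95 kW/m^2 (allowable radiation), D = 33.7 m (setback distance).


tau*Q/(4*pi*K) = 0.37 * 2501884 / (4 * pi * 5.95) = 12380.6
sqrt(12380.6) = 111.268
H = 111.268 - 33.7 = 77.57

77.57 m


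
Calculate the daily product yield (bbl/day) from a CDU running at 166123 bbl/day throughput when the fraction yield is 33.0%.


Crude throughput = 166123 bbl/day
Fraction yield = 33.0%
yield = throughput * fraction / 100
yield = 166123 * 33.0 / 100 = 54820.59

54820.59 bbl/day


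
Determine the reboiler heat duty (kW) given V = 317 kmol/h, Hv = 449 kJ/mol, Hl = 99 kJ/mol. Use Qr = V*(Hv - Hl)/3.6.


Qr = 317 * (449 - 99) / 3.6 = 317 * 350 / 3.6 = 30820

30820 kW


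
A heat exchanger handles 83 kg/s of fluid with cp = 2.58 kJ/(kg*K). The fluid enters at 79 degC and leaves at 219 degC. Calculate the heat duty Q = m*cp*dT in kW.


Q = m_dot * cp * delta_T
delta_T = 219 - 79 = 140 K
Q = 83 * 2.58 * 140
= 214.14 * 140
= 29979.6 kW

29979.6 kW


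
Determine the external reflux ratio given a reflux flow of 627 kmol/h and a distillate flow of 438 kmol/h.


Reflux ratio definition: R = L / D (liquid returned / distillate withdrawn)
L = 627 kmol/h, D = 438 kmol/h
R = 627 / 438 = 1.432

1.432


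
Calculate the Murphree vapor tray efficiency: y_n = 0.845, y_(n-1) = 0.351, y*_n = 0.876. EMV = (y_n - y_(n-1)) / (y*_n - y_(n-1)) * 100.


Murphree vapor efficiency: EMV = (y_n - y_(n-1)) / (y*_n - y_(n-1)) * 100
EMV = (0.845 - 0.351) / (0.876 - 0.351) * 100 = 0.494 / 0.525 * 100 = 94.10

94.10 %


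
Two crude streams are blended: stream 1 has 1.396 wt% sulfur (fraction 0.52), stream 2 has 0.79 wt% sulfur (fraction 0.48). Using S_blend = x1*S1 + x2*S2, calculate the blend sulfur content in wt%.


Linear sulfur blending: S_blend = x1*S1 + x2*S2
Contribution 1: 0.52 * 1.396 = 0.72592 wt%
Contribution 2: 0.48 * 0.79 = 0.3792 wt%
S_blend = 0.72592 + 0.3792 = 1.10512

1.10512 wt%
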